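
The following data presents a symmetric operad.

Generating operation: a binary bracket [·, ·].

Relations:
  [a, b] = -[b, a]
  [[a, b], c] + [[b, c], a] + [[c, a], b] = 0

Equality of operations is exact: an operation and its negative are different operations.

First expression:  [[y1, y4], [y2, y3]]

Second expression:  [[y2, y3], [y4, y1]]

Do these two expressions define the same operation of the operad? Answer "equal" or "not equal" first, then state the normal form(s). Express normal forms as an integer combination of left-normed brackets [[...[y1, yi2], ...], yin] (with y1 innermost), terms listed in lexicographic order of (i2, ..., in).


equal — both sides give [[[y1, y4], y2], y3] - [[[y1, y4], y3], y2]

Normal form of the first expression: [[[y1, y4], y2], y3] - [[[y1, y4], y3], y2]
Normal form of the second expression: [[[y1, y4], y2], y3] - [[[y1, y4], y3], y2]
The forms coincide; equal.


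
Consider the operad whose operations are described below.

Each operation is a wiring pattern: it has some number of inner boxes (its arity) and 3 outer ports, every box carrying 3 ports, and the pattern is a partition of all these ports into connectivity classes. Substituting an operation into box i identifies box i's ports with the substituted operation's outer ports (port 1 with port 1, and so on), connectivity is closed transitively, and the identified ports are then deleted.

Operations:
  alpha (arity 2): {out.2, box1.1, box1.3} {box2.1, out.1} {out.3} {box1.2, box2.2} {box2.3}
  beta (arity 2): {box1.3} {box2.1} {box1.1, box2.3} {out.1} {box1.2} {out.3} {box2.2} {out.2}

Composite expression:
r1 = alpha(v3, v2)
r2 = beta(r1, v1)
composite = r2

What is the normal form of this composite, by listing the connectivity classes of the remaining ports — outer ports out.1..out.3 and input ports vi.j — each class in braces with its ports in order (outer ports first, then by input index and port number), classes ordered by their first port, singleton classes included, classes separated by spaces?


After gluing at beta, chains via deleted ports link the v-ports.
stage alpha: inputs (v3, v2), connectivity {out.1, v2.1} {out.2, v3.1, v3.3} {out.3} {v2.2, v3.2} {v2.3}, out.j its boundary
stage beta: inputs (v3, v2, v1), connectivity {out.1} {out.2} {out.3} {v1.1} {v1.2} {v1.3, v2.1} {v2.2, v3.2} {v2.3} {v3.1, v3.3}, out.j its boundary

{out.1} {out.2} {out.3} {v1.1} {v1.2} {v1.3, v2.1} {v2.2, v3.2} {v2.3} {v3.1, v3.3}


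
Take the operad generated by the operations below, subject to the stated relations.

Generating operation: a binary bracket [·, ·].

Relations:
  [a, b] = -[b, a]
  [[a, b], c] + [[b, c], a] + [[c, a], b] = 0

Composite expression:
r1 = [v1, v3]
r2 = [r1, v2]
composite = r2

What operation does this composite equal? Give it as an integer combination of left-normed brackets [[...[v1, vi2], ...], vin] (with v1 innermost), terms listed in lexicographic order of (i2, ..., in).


[[v1, v3], v2]

A multilinear Lie element is pinned by v1-initial words (v1 innermost).
Composite bracket: [[v1, v3], v2]
Each bracket splits as ab - ba, giving 4 signed words (2^2 = 4).
The v1-initial words carry the normal form:
  word v1v3v2 has sign +1, contributing +[[v1, v3], v2]


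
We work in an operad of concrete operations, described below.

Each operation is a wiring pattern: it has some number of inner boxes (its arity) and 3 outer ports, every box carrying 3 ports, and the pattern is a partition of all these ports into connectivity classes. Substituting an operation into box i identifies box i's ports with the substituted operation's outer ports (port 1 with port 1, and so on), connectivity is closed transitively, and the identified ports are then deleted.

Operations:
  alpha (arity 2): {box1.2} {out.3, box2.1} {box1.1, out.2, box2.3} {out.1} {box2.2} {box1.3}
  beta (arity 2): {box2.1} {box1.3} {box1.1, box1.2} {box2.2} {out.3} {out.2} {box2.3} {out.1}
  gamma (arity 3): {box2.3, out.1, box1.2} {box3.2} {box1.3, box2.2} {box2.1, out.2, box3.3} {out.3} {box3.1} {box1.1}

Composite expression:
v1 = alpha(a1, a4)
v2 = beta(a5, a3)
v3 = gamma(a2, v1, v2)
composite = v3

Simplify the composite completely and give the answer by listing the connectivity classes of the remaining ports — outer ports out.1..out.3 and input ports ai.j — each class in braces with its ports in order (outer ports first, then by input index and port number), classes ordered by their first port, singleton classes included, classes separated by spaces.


Reachability decides: close wires over gamma-identified ports.
stage alpha: inputs (a1, a4), connectivity {out.1} {out.2, a1.1, a4.3} {out.3, a4.1} {a1.2} {a1.3} {a4.2}, out.j its boundary
stage beta: inputs (a5, a3), connectivity {out.1} {out.2} {out.3} {a3.1} {a3.2} {a3.3} {a5.1, a5.2} {a5.3}, out.j its boundary
stage gamma: inputs (a2, a1, a4, a5, a3), connectivity {out.1, a2.2, a4.1} {out.2} {out.3} {a1.1, a2.3, a4.3} {a1.2} {a1.3} {a2.1} {a3.1} {a3.2} {a3.3} {a4.2} {a5.1, a5.2} {a5.3}, out.j its boundary

{out.1, a2.2, a4.1} {out.2} {out.3} {a1.1, a2.3, a4.3} {a1.2} {a1.3} {a2.1} {a3.1} {a3.2} {a3.3} {a4.2} {a5.1, a5.2} {a5.3}


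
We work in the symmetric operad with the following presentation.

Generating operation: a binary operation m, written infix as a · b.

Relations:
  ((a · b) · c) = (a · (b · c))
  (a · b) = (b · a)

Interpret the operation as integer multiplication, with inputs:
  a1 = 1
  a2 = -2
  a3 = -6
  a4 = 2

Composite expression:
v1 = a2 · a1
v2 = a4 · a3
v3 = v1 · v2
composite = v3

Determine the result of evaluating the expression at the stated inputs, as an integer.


(a2 · a1) = -2
(a4 · a3) = -12
((a2 · a1) · (a4 · a3)) = 24

24


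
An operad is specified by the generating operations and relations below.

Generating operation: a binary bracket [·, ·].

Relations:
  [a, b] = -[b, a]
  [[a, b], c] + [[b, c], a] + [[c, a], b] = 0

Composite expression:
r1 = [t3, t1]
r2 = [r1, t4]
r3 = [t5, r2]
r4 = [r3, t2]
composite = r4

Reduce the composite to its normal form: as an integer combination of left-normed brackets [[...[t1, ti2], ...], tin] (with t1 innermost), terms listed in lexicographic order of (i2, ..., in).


[[[[t1, t3], t4], t5], t2]

Expand each bracket as ab - ba; the t1-initial words give the coefficients.
Composite bracket: [[t5, [[t3, t1], t4]], t2]
Under [a, b] = ab - ba we get 16 signed associative words (2^4 = 16).
Words beginning with t1 determine it all:
  the word t1t3t4t5t2 carries sign +1 and contributes +[[[[t1, t3], t4], t5], t2]


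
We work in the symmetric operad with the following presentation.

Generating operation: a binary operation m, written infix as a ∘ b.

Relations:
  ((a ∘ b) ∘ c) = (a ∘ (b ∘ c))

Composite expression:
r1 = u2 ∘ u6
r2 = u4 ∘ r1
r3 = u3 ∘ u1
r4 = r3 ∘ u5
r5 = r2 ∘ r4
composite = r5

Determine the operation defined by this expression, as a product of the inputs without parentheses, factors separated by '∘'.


Associativity of m dissolves the nesting; only the u-input order survives.
(u2 ∘ u6) flattens to u2 ∘ u6
(u4 ∘ (u2 ∘ u6)) flattens to u4 ∘ u2 ∘ u6
(u3 ∘ u1) flattens to u3 ∘ u1
((u3 ∘ u1) ∘ u5) flattens to u3 ∘ u1 ∘ u5
((u4 ∘ (u2 ∘ u6)) ∘ ((u3 ∘ u1) ∘ u5)) flattens to u4 ∘ u2 ∘ u6 ∘ u3 ∘ u1 ∘ u5

u4 ∘ u2 ∘ u6 ∘ u3 ∘ u1 ∘ u5


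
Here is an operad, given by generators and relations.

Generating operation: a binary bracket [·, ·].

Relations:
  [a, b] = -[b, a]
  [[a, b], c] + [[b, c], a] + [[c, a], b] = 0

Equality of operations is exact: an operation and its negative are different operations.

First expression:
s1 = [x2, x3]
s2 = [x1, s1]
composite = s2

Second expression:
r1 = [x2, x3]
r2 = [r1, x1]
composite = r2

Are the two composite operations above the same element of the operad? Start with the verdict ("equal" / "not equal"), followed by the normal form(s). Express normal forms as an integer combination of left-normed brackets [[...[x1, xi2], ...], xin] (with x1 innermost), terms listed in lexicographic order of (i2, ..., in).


not equal; first: [[x1, x2], x3] - [[x1, x3], x2]; second: -[[x1, x2], x3] + [[x1, x3], x2]

The first expression reduces to [[x1, x2], x3] - [[x1, x3], x2]
The second expression reduces to -[[x1, x2], x3] + [[x1, x3], x2]
Different reductions; not equal.


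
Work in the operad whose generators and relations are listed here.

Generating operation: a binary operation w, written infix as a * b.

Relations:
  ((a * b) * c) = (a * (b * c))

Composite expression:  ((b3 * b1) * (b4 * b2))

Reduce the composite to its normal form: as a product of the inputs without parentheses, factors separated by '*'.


b3 * b1 * b4 * b2


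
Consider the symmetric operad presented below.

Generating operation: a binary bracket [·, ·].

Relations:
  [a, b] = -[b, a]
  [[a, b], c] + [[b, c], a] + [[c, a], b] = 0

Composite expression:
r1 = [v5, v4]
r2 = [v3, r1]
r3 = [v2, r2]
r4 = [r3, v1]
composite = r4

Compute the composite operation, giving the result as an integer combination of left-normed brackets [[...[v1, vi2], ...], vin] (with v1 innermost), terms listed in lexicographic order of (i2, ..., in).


[[[[v1, v2], v3], v4], v5] - [[[[v1, v2], v3], v5], v4] - [[[[v1, v2], v4], v5], v3] + [[[[v1, v2], v5], v4], v3] - [[[[v1, v3], v4], v5], v2] + [[[[v1, v3], v5], v4], v2] + [[[[v1, v4], v5], v3], v2] - [[[[v1, v5], v4], v3], v2]

Skip Jacobi rewriting: expand, keep v1-initial words, read off terms.
Composite bracket: [[v2, [v3, [v5, v4]]], v1]
Applying ab - ba throughout gives 16 signed words (2^4 = 16).
Words beginning with v1 determine it all:
  the word v1v2v3v4v5 carries sign +1 and contributes +[[[[v1, v2], v3], v4], v5]
  the word v1v2v3v5v4 carries sign -1 and contributes -[[[[v1, v2], v3], v5], v4]
  the word v1v2v4v5v3 carries sign -1 and contributes -[[[[v1, v2], v4], v5], v3]
  the word v1v2v5v4v3 carries sign +1 and contributes +[[[[v1, v2], v5], v4], v3]
  the word v1v3v4v5v2 carries sign -1 and contributes -[[[[v1, v3], v4], v5], v2]
  the word v1v3v5v4v2 carries sign +1 and contributes +[[[[v1, v3], v5], v4], v2]
  the word v1v4v5v3v2 carries sign +1 and contributes +[[[[v1, v4], v5], v3], v2]
  the word v1v5v4v3v2 carries sign -1 and contributes -[[[[v1, v5], v4], v3], v2]


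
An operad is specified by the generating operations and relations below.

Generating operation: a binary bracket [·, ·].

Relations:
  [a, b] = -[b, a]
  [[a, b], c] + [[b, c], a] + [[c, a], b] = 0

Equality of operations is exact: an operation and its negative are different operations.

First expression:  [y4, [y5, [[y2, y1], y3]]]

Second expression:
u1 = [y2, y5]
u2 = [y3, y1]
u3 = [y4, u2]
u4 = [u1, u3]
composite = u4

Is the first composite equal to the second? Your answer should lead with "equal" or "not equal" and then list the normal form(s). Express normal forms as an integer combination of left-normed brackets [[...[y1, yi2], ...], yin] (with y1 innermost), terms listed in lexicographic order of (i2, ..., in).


not equal: they reduce to -[[[[y1, y2], y3], y5], y4] and -[[[[y1, y3], y4], y2], y5] + [[[[y1, y3], y4], y5], y2]

The first expression, normalized: -[[[[y1, y2], y3], y5], y4]
The second expression, normalized: -[[[[y1, y3], y4], y2], y5] + [[[[y1, y3], y4], y5], y2]
The forms do not match — not equal.


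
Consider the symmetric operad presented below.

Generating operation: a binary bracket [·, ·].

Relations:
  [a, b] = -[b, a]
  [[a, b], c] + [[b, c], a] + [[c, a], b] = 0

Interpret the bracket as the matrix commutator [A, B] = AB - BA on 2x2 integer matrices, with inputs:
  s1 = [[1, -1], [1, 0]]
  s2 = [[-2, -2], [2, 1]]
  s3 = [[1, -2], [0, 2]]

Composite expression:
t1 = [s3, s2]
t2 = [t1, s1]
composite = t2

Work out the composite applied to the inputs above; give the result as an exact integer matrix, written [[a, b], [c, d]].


[s3, s2] = [[-4, -4], [2, 4]]
[[s3, s2], s1] = [[-2, 12], [10, 2]]

[[-2, 12], [10, 2]]


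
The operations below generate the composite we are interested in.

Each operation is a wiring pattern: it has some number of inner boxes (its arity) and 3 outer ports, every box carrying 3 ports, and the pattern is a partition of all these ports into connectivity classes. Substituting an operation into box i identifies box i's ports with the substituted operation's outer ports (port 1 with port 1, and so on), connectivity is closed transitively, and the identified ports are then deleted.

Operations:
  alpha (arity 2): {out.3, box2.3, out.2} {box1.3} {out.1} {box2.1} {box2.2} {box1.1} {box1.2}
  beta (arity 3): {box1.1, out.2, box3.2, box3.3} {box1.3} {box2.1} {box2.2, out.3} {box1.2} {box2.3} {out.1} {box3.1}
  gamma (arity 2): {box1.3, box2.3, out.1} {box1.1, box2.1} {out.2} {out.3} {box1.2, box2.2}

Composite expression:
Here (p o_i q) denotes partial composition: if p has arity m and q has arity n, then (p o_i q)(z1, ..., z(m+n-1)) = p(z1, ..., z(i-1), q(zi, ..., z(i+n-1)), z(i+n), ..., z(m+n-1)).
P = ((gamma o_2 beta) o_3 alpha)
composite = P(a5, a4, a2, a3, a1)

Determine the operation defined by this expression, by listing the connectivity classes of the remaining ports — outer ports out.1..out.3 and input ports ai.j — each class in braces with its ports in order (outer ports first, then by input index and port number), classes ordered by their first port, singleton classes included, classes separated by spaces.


{out.1, a3.3, a5.3} {out.2} {out.3} {a1.1} {a1.2, a1.3, a4.1, a5.2} {a2.1} {a2.2} {a2.3} {a3.1} {a3.2} {a4.2} {a4.3} {a5.1}

Substituting into gamma glues patterns; closure does the rest.
alpha over (a2, a3) gives {out.1} {out.2, out.3, a3.3} {a2.1} {a2.2} {a2.3} {a3.1} {a3.2}, out.j being that stage's outer ports
beta over (a4, a2, a3, a1) gives {out.1} {out.2, a1.2, a1.3, a4.1} {out.3, a3.3} {a1.1} {a2.1} {a2.2} {a2.3} {a3.1} {a3.2} {a4.2} {a4.3}, out.j being that stage's outer ports
gamma over (a5, a4, a2, a3, a1) gives {out.1, a3.3, a5.3} {out.2} {out.3} {a1.1} {a1.2, a1.3, a4.1, a5.2} {a2.1} {a2.2} {a2.3} {a3.1} {a3.2} {a4.2} {a4.3} {a5.1}, out.j being that stage's outer ports


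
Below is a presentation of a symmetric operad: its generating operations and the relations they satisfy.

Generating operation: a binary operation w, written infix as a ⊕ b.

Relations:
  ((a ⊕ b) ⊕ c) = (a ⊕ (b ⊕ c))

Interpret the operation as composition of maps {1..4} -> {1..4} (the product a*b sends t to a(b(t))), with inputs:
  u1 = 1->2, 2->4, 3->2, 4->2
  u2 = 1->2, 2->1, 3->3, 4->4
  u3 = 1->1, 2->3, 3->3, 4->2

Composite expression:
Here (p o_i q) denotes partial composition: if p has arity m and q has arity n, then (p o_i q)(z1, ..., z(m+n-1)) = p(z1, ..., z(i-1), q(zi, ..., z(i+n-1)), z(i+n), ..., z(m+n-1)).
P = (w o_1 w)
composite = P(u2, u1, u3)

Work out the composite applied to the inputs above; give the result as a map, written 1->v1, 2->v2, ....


(u2 ⊕ u1) = 1->1, 2->4, 3->1, 4->1
((u2 ⊕ u1) ⊕ u3) = 1->1, 2->1, 3->1, 4->4

1->1, 2->1, 3->1, 4->4


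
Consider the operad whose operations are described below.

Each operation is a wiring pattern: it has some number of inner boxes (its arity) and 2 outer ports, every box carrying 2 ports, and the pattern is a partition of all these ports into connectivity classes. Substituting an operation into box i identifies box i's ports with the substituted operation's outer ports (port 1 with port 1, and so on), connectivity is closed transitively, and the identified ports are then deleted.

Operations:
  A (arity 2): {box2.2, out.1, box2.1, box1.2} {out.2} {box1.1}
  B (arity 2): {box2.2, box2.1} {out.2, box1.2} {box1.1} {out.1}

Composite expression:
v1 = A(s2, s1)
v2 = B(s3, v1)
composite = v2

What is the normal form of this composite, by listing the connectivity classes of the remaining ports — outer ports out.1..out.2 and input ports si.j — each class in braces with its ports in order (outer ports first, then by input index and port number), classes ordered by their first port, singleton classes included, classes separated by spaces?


{out.1} {out.2, s3.2} {s1.1, s1.2, s2.2} {s2.1} {s3.1}

Substituting into B glues patterns; closure does the rest.
composing A on (s2, s1), with out.j its own outer ports: {out.1, s1.1, s1.2, s2.2} {out.2} {s2.1}
composing B on (s3, s2, s1), with out.j its own outer ports: {out.1} {out.2, s3.2} {s1.1, s1.2, s2.2} {s2.1} {s3.1}


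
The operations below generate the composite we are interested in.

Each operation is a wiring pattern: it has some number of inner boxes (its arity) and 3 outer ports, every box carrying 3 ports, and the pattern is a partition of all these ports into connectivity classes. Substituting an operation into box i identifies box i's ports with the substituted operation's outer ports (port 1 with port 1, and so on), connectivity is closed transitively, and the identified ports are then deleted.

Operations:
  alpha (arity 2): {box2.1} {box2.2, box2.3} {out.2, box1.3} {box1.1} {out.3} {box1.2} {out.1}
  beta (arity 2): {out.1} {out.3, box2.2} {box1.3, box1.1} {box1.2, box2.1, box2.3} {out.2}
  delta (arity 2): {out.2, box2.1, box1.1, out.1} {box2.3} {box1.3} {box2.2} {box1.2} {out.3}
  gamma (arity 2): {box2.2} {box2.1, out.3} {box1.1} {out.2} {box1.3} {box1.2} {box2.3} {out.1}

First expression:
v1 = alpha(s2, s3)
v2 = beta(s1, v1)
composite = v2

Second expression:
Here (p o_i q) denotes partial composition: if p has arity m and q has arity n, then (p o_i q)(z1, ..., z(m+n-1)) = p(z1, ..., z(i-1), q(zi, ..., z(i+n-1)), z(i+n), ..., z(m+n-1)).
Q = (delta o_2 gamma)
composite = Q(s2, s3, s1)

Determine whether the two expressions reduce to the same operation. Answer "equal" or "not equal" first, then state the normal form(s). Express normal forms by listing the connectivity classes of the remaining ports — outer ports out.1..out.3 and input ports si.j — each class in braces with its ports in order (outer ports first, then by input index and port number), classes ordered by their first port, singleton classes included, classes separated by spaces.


not equal; the first gives {out.1} {out.2} {out.3, s2.3} {s1.1, s1.3} {s1.2} {s2.1} {s2.2} {s3.1} {s3.2, s3.3} and the second {out.1, out.2, s2.1} {out.3} {s1.1} {s1.2} {s1.3} {s2.2} {s2.3} {s3.1} {s3.2} {s3.3}

The first composite normalizes to {out.1} {out.2} {out.3, s2.3} {s1.1, s1.3} {s1.2} {s2.1} {s2.2} {s3.1} {s3.2, s3.3}
The second composite normalizes to {out.1, out.2, s2.1} {out.3} {s1.1} {s1.2} {s1.3} {s2.2} {s2.3} {s3.1} {s3.2} {s3.3}
Distinct normal forms: not equal.


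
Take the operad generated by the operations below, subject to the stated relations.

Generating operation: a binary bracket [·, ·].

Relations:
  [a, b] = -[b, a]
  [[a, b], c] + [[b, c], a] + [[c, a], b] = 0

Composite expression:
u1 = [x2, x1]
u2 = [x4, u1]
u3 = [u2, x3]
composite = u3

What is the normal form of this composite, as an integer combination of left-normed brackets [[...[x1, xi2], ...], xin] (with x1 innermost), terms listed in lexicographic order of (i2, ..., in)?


Skip Jacobi rewriting: expand, keep x1-initial words, read off terms.
Composite bracket: [[x4, [x2, x1]], x3]
Applying ab - ba throughout gives 8 signed words (2^3 = 8).
Words beginning with x1 determine it all:
  from x1x2x4x3, sign +1: term +[[[x1, x2], x4], x3]

[[[x1, x2], x4], x3]


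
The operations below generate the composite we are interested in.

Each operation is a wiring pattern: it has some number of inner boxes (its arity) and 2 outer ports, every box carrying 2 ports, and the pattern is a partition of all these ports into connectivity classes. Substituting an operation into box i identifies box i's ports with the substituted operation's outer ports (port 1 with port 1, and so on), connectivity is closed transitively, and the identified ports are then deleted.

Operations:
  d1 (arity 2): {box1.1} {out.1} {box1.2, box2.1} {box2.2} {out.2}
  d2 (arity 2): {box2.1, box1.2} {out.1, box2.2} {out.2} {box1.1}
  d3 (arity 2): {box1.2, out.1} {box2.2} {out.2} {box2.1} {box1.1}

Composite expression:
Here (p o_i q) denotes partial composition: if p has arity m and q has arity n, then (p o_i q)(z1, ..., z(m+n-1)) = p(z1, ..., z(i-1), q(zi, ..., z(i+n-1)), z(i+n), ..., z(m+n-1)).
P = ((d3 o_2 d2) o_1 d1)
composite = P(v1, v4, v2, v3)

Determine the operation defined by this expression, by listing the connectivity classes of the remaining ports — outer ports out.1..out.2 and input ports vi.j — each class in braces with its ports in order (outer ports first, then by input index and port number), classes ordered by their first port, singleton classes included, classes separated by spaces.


After gluing at d3, chains via deleted ports link the v-ports.
composing d1 on (v1, v4), with out.j its own outer ports: {out.1} {out.2} {v1.1} {v1.2, v4.1} {v4.2}
composing d2 on (v2, v3), with out.j its own outer ports: {out.1, v3.2} {out.2} {v2.1} {v2.2, v3.1}
composing d3 on (v1, v4, v2, v3), with out.j its own outer ports: {out.1} {out.2} {v1.1} {v1.2, v4.1} {v2.1} {v2.2, v3.1} {v3.2} {v4.2}

{out.1} {out.2} {v1.1} {v1.2, v4.1} {v2.1} {v2.2, v3.1} {v3.2} {v4.2}


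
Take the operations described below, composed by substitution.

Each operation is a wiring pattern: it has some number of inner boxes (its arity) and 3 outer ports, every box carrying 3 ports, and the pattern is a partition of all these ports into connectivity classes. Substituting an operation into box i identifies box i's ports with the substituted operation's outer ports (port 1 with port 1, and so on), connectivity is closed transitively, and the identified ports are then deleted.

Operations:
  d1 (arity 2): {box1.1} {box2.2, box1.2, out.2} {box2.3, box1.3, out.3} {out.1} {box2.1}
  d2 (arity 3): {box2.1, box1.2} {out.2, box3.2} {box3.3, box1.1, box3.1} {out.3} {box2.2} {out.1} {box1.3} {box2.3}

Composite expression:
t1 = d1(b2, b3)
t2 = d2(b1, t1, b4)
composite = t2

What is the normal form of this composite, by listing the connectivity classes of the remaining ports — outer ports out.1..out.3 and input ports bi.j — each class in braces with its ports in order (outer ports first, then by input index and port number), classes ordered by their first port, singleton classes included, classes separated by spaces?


{out.1} {out.2, b4.2} {out.3} {b1.1, b4.1, b4.3} {b1.2} {b1.3} {b2.1} {b2.2, b3.2} {b2.3, b3.3} {b3.1}


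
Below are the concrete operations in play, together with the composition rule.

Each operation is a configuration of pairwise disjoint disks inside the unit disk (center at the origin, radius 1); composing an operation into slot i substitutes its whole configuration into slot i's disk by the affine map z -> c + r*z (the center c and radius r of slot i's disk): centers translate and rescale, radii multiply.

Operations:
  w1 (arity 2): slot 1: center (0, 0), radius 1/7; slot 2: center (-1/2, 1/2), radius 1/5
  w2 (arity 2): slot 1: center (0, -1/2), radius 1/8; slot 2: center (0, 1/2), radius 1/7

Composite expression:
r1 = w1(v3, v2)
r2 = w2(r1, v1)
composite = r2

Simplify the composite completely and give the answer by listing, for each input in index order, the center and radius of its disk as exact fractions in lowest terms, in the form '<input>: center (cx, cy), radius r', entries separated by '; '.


Each v-disk chains the slot maps above it in w2; radii multiply.
for v3, the 2-step affine chain lands on center (0, -1/2), radius 1/56
for v2, the 2-step affine chain lands on center (-1/16, -7/16), radius 1/40
for v1, the 1-step affine chain lands on center (0, 1/2), radius 1/7

v1: center (0, 1/2), radius 1/7; v2: center (-1/16, -7/16), radius 1/40; v3: center (0, -1/2), radius 1/56


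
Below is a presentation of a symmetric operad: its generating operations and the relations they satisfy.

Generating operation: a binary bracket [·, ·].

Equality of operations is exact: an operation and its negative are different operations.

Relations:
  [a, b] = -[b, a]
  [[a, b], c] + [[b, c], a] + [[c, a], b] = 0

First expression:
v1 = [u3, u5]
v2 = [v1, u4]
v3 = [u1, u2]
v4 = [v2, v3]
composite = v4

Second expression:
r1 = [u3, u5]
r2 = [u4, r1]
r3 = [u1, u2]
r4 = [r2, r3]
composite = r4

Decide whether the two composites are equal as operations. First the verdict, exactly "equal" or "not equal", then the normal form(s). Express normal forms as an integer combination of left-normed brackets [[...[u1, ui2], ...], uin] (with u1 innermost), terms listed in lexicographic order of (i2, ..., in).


Normal form of the first expression: -[[[[u1, u2], u3], u5], u4] + [[[[u1, u2], u4], u3], u5] - [[[[u1, u2], u4], u5], u3] + [[[[u1, u2], u5], u3], u4]
Normal form of the second expression: [[[[u1, u2], u3], u5], u4] - [[[[u1, u2], u4], u3], u5] + [[[[u1, u2], u4], u5], u3] - [[[[u1, u2], u5], u3], u4]
The forms do not match — not equal.

not equal; first: -[[[[u1, u2], u3], u5], u4] + [[[[u1, u2], u4], u3], u5] - [[[[u1, u2], u4], u5], u3] + [[[[u1, u2], u5], u3], u4]; second: [[[[u1, u2], u3], u5], u4] - [[[[u1, u2], u4], u3], u5] + [[[[u1, u2], u4], u5], u3] - [[[[u1, u2], u5], u3], u4]


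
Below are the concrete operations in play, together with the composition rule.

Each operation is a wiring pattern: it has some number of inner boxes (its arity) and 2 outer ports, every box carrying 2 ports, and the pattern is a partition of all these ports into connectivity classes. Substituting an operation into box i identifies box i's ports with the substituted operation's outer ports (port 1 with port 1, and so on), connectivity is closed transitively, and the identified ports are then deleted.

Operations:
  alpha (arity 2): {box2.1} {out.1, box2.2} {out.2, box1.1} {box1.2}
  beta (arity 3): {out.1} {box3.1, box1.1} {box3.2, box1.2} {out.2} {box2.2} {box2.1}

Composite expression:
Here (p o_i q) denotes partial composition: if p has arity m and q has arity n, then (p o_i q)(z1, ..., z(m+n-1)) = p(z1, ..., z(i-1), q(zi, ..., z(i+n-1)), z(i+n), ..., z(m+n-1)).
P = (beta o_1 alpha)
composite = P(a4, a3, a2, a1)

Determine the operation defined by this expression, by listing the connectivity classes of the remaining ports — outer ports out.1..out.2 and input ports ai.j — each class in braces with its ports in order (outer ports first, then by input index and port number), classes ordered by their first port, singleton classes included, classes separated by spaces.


{out.1} {out.2} {a1.1, a3.2} {a1.2, a4.1} {a2.1} {a2.2} {a3.1} {a4.2}

After gluing at beta, chains via deleted ports link the a-ports.
composing alpha on (a4, a3), with out.j its own outer ports: {out.1, a3.2} {out.2, a4.1} {a3.1} {a4.2}
composing beta on (a4, a3, a2, a1), with out.j its own outer ports: {out.1} {out.2} {a1.1, a3.2} {a1.2, a4.1} {a2.1} {a2.2} {a3.1} {a4.2}


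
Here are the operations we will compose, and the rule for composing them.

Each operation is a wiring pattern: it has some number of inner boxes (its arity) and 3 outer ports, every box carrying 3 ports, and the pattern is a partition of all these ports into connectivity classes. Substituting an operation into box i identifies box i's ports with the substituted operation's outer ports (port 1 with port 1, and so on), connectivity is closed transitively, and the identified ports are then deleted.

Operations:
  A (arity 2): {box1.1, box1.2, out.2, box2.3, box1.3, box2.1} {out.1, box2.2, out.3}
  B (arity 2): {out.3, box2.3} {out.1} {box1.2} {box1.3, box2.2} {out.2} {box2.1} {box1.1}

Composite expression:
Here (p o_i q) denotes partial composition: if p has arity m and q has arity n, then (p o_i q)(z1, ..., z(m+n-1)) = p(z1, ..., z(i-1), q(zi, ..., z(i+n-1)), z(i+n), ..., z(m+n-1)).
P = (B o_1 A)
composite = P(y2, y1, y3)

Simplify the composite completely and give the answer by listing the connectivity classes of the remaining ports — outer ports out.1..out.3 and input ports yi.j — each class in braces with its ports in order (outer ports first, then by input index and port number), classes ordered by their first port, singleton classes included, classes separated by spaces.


Reachability decides: close wires over B-identified ports.
stage A: inputs (y2, y1), connectivity {out.1, out.3, y1.2} {out.2, y1.1, y1.3, y2.1, y2.2, y2.3}, out.j its boundary
stage B: inputs (y2, y1, y3), connectivity {out.1} {out.2} {out.3, y3.3} {y1.1, y1.3, y2.1, y2.2, y2.3} {y1.2, y3.2} {y3.1}, out.j its boundary

{out.1} {out.2} {out.3, y3.3} {y1.1, y1.3, y2.1, y2.2, y2.3} {y1.2, y3.2} {y3.1}


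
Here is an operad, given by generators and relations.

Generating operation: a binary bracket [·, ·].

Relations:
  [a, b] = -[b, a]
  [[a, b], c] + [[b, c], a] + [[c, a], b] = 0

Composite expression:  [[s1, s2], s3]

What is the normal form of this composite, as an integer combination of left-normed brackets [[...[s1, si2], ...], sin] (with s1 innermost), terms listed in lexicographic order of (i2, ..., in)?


[[s1, s2], s3]

Antisymmetry and Jacobi reduce to s1-anchored left-normed brackets.
Composite bracket: [[s1, s2], s3]
Each bracket splits as ab - ba, giving 4 signed words (2^2 = 4).
Keep just the words that open with s1:
  the word s1s2s3 carries sign +1 and contributes +[[s1, s2], s3]


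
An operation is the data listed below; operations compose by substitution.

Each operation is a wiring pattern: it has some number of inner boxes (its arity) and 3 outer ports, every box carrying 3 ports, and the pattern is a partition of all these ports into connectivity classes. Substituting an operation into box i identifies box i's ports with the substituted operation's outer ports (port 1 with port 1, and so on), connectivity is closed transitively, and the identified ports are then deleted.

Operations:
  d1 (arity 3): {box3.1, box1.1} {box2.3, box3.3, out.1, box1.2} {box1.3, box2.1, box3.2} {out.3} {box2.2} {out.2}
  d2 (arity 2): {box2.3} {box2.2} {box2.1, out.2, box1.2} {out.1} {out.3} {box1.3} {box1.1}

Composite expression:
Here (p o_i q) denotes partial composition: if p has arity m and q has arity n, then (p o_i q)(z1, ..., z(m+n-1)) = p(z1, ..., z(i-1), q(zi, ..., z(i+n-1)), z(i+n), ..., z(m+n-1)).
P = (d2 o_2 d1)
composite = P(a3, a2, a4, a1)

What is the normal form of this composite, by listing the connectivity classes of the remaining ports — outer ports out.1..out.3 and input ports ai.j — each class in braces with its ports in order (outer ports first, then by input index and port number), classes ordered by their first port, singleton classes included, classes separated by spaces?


{out.1} {out.2, a1.3, a2.2, a3.2, a4.3} {out.3} {a1.1, a2.1} {a1.2, a2.3, a4.1} {a3.1} {a3.3} {a4.2}

Reachability decides: close wires over d2-identified ports.
composing d1 on (a2, a4, a1), with out.j its own outer ports: {out.1, a1.3, a2.2, a4.3} {out.2} {out.3} {a1.1, a2.1} {a1.2, a2.3, a4.1} {a4.2}
composing d2 on (a3, a2, a4, a1), with out.j its own outer ports: {out.1} {out.2, a1.3, a2.2, a3.2, a4.3} {out.3} {a1.1, a2.1} {a1.2, a2.3, a4.1} {a3.1} {a3.3} {a4.2}


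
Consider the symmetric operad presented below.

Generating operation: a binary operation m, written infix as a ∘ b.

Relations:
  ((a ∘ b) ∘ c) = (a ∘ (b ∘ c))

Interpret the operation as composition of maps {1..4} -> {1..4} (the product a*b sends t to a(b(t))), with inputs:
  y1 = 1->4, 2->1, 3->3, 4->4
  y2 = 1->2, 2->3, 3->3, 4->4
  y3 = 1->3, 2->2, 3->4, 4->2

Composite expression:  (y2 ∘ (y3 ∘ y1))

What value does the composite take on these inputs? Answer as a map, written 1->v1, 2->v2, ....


(y3 ∘ y1) = 1->2, 2->3, 3->4, 4->2
(y2 ∘ (y3 ∘ y1)) = 1->3, 2->3, 3->4, 4->3

1->3, 2->3, 3->4, 4->3


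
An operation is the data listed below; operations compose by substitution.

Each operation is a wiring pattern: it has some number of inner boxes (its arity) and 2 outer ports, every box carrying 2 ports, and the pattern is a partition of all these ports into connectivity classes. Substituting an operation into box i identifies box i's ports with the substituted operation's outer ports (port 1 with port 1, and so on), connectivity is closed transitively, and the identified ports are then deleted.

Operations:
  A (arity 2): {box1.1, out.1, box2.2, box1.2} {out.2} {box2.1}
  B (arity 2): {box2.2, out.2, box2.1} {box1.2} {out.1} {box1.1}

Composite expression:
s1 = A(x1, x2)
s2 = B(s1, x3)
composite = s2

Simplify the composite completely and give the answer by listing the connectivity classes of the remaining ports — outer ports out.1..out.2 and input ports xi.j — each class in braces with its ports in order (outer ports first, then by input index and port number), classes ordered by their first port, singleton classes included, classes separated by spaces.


Connectivity passes through glued B-boundaries; trace each wire chain.
after A, the pattern on (x1, x2) reads {out.1, x1.1, x1.2, x2.2} {out.2} {x2.1} (out.j = its outer ports)
after B, the pattern on (x1, x2, x3) reads {out.1} {out.2, x3.1, x3.2} {x1.1, x1.2, x2.2} {x2.1} (out.j = its outer ports)

{out.1} {out.2, x3.1, x3.2} {x1.1, x1.2, x2.2} {x2.1}


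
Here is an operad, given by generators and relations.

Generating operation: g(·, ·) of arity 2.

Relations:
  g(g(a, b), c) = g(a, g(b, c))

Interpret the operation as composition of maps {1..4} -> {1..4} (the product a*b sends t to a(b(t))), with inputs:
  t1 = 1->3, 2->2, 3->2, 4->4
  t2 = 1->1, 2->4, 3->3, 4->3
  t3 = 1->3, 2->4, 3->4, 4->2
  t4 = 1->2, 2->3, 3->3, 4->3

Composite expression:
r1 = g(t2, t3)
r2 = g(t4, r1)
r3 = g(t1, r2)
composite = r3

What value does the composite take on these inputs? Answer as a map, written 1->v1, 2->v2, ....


1->2, 2->2, 3->2, 4->2


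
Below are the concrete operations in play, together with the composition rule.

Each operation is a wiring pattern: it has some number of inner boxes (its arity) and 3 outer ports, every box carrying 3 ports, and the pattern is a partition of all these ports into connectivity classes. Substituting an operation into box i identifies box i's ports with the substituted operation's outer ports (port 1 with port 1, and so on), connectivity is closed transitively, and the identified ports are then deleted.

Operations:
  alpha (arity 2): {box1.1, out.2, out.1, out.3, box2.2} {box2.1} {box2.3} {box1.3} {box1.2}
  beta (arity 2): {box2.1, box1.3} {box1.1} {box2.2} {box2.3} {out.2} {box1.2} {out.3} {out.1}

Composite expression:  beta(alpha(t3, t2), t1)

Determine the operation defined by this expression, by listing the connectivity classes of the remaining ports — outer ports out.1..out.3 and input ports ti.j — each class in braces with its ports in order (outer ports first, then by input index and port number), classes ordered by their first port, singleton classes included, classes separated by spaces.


Treat the ports identified at beta as solder joints: merge, then drop.
stage alpha: inputs (t3, t2), connectivity {out.1, out.2, out.3, t2.2, t3.1} {t2.1} {t2.3} {t3.2} {t3.3}, out.j its boundary
stage beta: inputs (t3, t2, t1), connectivity {out.1} {out.2} {out.3} {t1.1, t2.2, t3.1} {t1.2} {t1.3} {t2.1} {t2.3} {t3.2} {t3.3}, out.j its boundary

{out.1} {out.2} {out.3} {t1.1, t2.2, t3.1} {t1.2} {t1.3} {t2.1} {t2.3} {t3.2} {t3.3}


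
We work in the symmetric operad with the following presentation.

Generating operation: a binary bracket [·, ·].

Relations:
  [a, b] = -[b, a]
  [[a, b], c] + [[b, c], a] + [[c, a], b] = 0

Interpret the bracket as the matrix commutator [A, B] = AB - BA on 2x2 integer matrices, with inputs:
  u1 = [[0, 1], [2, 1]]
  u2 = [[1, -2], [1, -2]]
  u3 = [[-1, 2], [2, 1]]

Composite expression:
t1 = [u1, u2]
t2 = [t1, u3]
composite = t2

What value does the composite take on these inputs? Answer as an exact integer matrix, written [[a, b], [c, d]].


[[-16, 18], [-34, 16]]

[u1, u2] = [[5, -1], [7, -5]]
[[u1, u2], u3] = [[-16, 18], [-34, 16]]


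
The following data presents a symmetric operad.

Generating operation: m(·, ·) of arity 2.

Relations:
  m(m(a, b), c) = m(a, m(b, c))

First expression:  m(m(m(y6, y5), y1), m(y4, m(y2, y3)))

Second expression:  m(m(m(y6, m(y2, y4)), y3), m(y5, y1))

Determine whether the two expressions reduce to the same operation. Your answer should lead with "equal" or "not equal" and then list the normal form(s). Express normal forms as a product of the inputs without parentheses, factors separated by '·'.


The first composite normalizes to y6 · y5 · y1 · y4 · y2 · y3
The second composite normalizes to y6 · y2 · y4 · y3 · y5 · y1
The normal forms differ: not equal.

not equal; first: y6 · y5 · y1 · y4 · y2 · y3; second: y6 · y2 · y4 · y3 · y5 · y1


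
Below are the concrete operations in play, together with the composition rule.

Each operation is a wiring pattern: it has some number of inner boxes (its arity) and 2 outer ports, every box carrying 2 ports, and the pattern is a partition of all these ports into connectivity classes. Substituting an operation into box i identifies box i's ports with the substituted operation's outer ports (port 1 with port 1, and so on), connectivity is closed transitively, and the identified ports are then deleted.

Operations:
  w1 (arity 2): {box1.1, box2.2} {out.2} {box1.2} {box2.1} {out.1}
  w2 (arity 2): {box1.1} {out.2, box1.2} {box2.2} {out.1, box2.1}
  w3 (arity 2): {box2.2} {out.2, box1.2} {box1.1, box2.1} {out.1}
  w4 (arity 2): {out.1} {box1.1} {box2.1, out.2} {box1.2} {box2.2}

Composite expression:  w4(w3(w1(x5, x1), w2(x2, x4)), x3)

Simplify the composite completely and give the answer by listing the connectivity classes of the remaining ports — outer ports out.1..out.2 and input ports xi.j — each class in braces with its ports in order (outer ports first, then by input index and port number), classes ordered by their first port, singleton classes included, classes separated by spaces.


{out.1} {out.2, x3.1} {x1.1} {x1.2, x5.1} {x2.1} {x2.2} {x3.2} {x4.1} {x4.2} {x5.2}


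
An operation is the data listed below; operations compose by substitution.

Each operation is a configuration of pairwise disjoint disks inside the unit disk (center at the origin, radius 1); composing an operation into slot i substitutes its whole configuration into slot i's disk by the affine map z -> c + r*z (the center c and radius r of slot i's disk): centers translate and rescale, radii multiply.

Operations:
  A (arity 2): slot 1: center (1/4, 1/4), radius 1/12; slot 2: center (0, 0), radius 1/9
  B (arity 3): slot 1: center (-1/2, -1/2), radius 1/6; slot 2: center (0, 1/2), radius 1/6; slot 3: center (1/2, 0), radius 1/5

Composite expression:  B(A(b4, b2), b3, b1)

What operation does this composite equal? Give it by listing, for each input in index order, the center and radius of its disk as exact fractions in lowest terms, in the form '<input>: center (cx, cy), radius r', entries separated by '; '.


Below B, radii multiply path by path; the b-disk centers shift.
b4 passes through 2 substitutions, ending at center (-11/24, -11/24), radius 1/72
b2 passes through 2 substitutions, ending at center (-1/2, -1/2), radius 1/54
b3 passes through 1 substitution, ending at center (0, 1/2), radius 1/6
b1 passes through 1 substitution, ending at center (1/2, 0), radius 1/5

b1: center (1/2, 0), radius 1/5; b2: center (-1/2, -1/2), radius 1/54; b3: center (0, 1/2), radius 1/6; b4: center (-11/24, -11/24), radius 1/72


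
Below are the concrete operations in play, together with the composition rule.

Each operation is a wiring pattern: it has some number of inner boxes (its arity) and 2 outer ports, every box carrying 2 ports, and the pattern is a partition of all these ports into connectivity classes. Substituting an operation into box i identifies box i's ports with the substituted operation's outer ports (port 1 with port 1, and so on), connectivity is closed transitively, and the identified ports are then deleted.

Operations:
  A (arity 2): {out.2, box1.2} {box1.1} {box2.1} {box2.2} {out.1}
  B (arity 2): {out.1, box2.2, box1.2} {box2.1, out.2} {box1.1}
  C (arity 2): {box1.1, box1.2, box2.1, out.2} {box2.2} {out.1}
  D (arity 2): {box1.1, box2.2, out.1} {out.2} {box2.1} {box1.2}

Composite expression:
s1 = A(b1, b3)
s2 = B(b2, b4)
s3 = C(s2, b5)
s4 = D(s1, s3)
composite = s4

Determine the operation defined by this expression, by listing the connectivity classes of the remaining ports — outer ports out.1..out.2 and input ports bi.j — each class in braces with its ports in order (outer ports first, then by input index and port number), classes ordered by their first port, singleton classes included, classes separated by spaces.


{out.1, b2.2, b4.1, b4.2, b5.1} {out.2} {b1.1} {b1.2} {b2.1} {b3.1} {b3.2} {b5.2}

Reachability decides: close wires over D-identified ports.
stage A: inputs (b1, b3), connectivity {out.1} {out.2, b1.2} {b1.1} {b3.1} {b3.2}, out.j its boundary
stage B: inputs (b2, b4), connectivity {out.1, b2.2, b4.2} {out.2, b4.1} {b2.1}, out.j its boundary
stage C: inputs (b2, b4, b5), connectivity {out.1} {out.2, b2.2, b4.1, b4.2, b5.1} {b2.1} {b5.2}, out.j its boundary
stage D: inputs (b1, b3, b2, b4, b5), connectivity {out.1, b2.2, b4.1, b4.2, b5.1} {out.2} {b1.1} {b1.2} {b2.1} {b3.1} {b3.2} {b5.2}, out.j its boundary
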